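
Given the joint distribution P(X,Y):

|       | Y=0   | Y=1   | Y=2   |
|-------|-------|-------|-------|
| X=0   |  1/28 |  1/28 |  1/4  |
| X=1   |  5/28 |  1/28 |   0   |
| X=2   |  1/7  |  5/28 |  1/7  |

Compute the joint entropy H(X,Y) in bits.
2.7048 bits

H(X,Y) = -Σ_{x,y} P(x,y) log₂ P(x,y). Per-cell terms -P(x,y)·log₂P(x,y):
  X=0: 0.17169, 0.17169, 0.50000
  X=1: 0.44383, 0.17169, 0.00000
  X=2: 0.40105, 0.44383, 0.40105
  (cells with P = 0 contribute 0)
Sum of the 9 terms: H(X,Y) = 2.7048 bits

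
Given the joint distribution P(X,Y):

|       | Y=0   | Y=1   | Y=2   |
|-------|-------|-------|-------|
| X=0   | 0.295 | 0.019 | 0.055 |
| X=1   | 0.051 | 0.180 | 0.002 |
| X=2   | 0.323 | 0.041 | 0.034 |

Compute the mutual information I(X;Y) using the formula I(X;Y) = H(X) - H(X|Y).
0.3242 bits

I(X;Y) = H(X) - H(X|Y)

Marginal of X (row sums):
  P(X=0) = 0.295 + 0.019 + 0.055 = 0.369
  P(X=1) = 0.051 + 0.180 + 0.002 = 0.233
  P(X=2) = 0.323 + 0.041 + 0.034 = 0.398
H(X) = -[0.369·log₂(0.369) + 0.233·log₂(0.233) + 0.398·log₂(0.398)]
  = 0.5307 + 0.4897 + 0.5290 = 1.5494 bits

Marginal of Y (column sums):
  P(Y=0) = 0.295 + 0.051 + 0.323 = 0.669
  P(Y=1) = 0.019 + 0.180 + 0.041 = 0.240
  P(Y=2) = 0.055 + 0.002 + 0.034 = 0.091
H(X|Y) = Σ_y P(y)·H(X|Y=y):
  Y=0: P(Y=0) = 0.669, P(X|Y=0) = (295/669, 17/223, 323/669) → H(X|Y=0) = 1.3112
  Y=1: P(Y=1) = 0.240, P(X|Y=1) = (19/240, 3/4, 41/240) → H(X|Y=1) = 1.0365
  Y=2: P(Y=2) = 0.091, P(X|Y=2) = (55/91, 2/91, 34/91) → H(X|Y=2) = 1.0908
H(X|Y) = 0.669·1.3112 + 0.240·1.0365 + 0.091·1.0908 = 1.2252 bits

I(X;Y) = H(X) - H(X|Y) = 1.5494 - 1.2252 = 0.3242 bits

Cross-check via I(X;Y) = H(X) + H(Y) - H(X,Y): computing H(Y) from the column sums and H(X,Y) from the 9 cells in the same way gives H(Y) = 1.1968 bits and H(X,Y) = 2.4220 bits, so
I(X;Y) = 1.5494 + 1.1968 - 2.4220 = 0.3242 bits ✓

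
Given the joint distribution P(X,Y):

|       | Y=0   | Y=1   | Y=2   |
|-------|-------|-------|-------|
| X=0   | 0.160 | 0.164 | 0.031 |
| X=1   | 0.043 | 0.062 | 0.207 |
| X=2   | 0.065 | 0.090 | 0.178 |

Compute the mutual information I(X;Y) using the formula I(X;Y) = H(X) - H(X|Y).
0.2110 bits

I(X;Y) = H(X) - H(X|Y)

Marginal of X (row sums):
  P(X=0) = 0.160 + 0.164 + 0.031 = 0.355
  P(X=1) = 0.043 + 0.062 + 0.207 = 0.312
  P(X=2) = 0.065 + 0.090 + 0.178 = 0.333
H(X) = -[0.355·log₂(0.355) + 0.312·log₂(0.312) + 0.333·log₂(0.333)]
  = 0.53041 + 0.52428 + 0.52827 = 1.58296 bits

Marginal of Y (column sums):
  P(Y=0) = 0.160 + 0.043 + 0.065 = 0.268
  P(Y=1) = 0.164 + 0.062 + 0.090 = 0.316
  P(Y=2) = 0.031 + 0.207 + 0.178 = 0.416
H(X|Y) = Σ_y P(y)·H(X|Y=y):
  Y=0: P(Y=0) = 0.268, P(X|Y=0) = (40/67, 43/268, 65/268) → H(X|Y=0) = 1.36351
  Y=1: P(Y=1) = 0.316, P(X|Y=1) = (41/79, 31/158, 45/158) → H(X|Y=1) = 1.46813
  Y=2: P(Y=2) = 0.416, P(X|Y=2) = (31/416, 207/416, 89/208) → H(X|Y=2) = 1.30426
H(X|Y) = 0.268·1.36351 + 0.316·1.46813 + 0.416·1.30426 = 1.37192 bits

I(X;Y) = H(X) - H(X|Y) = 1.58296 - 1.37192 = 0.2110 bits

Cross-check via I(X;Y) = H(X) + H(Y) - H(X,Y): computing H(Y) from the column sums and H(X,Y) from the 9 cells in the same way gives H(Y) = 1.56069 bits and H(X,Y) = 2.93261 bits, so
I(X;Y) = 1.58296 + 1.56069 - 2.93261 = 0.2110 bits ✓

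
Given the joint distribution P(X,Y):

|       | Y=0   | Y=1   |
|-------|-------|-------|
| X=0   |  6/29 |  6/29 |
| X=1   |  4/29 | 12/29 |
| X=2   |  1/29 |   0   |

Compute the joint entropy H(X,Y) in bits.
2.0290 bits

H(X,Y) = -Σ_{x,y} P(x,y) log₂ P(x,y). Per-cell terms -P(x,y)·log₂P(x,y):
  X=0: 0.470280, 0.470280
  X=1: 0.394204, 0.526766
  X=2: 0.167517, 0.000000
  (cells with P = 0 contribute 0)
Sum of the 6 terms: H(X,Y) = 2.0290 bits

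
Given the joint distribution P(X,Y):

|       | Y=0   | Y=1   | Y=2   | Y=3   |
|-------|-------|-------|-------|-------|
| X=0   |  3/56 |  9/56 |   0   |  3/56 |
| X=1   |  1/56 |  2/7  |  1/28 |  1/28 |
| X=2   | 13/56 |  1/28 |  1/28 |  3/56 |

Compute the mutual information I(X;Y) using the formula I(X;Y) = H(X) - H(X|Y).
0.3743 bits

I(X;Y) = H(X) - H(X|Y)

Marginal of X (row sums):
  P(X=0) = 3/56 + 9/56 + 0 + 3/56 = 15/56
  P(X=1) = 1/56 + 2/7 + 1/28 + 1/28 = 3/8
  P(X=2) = 13/56 + 1/28 + 1/28 + 3/56 = 5/14
H(X) = -[(15/56)·log₂(15/56) + (3/8)·log₂(3/8) + (5/14)·log₂(5/14)]
  = 0.50905 + 0.53064 + 0.53051 = 1.57020 bits

Marginal of Y (column sums):
  P(Y=0) = 3/56 + 1/56 + 13/56 = 17/56
  P(Y=1) = 9/56 + 2/7 + 1/28 = 27/56
  P(Y=2) = 0 + 1/28 + 1/28 = 1/14
  P(Y=3) = 3/56 + 1/28 + 3/56 = 1/7
H(X|Y) = Σ_y P(y)·H(X|Y=y):
  Y=0: P(Y=0) = 17/56, P(X|Y=0) = (3/17, 1/17, 13/17) → H(X|Y=0) = 0.97802
  Y=1: P(Y=1) = 27/56, P(X|Y=1) = (1/3, 16/27, 2/27) → H(X|Y=1) = 1.25380
  Y=2: P(Y=2) = 1/14, P(X|Y=2) = (0, 1/2, 1/2) → H(X|Y=2) = 1.00000
  Y=3: P(Y=3) = 1/7, P(X|Y=3) = (3/8, 1/4, 3/8) → H(X|Y=3) = 1.56128
H(X|Y) = (17/56)·0.97802 + (27/56)·1.25380 + (1/14)·1.00000 + (1/7)·1.56128 = 1.19588 bits

I(X;Y) = H(X) - H(X|Y) = 1.57020 - 1.19588 = 0.3743 bits

Cross-check via I(X;Y) = H(X) + H(Y) - H(X,Y): computing H(Y) from the column sums and H(X,Y) from the 12 cells in the same way gives H(Y) = 1.70255 bits and H(X,Y) = 2.89843 bits, so
I(X;Y) = 1.57020 + 1.70255 - 2.89843 = 0.3743 bits ✓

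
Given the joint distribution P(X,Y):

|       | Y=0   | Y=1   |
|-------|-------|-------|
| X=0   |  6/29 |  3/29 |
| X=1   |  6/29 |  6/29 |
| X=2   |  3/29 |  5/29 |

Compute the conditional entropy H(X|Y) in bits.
1.5261 bits

H(X|Y) = H(X,Y) - H(Y)

H(X,Y) = -Σ_{x,y} P(x,y) log₂ P(x,y). Per-cell terms -P(x,y)·log₂P(x,y):
  X=0: 0.47028, 0.33859
  X=1: 0.47028, 0.47028
  X=2: 0.33859, 0.43725
Sum of the 6 terms: H(X,Y) = 2.52527 bits

Marginal of Y (column sums):
  P(Y=0) = 6/29 + 6/29 + 3/29 = 15/29
  P(Y=1) = 3/29 + 6/29 + 5/29 = 14/29
H(Y) = -[(15/29)·log₂(15/29) + (14/29)·log₂(14/29)]
  = 0.49194 + 0.50720 = 0.99914 bits

H(X|Y) = H(X,Y) - H(Y) = 2.52527 - 0.99914 = 1.5261 bits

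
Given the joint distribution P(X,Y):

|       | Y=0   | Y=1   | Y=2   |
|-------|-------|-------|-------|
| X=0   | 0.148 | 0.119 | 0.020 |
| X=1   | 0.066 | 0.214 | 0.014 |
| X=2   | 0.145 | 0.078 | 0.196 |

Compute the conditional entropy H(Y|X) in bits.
1.2972 bits

H(Y|X) = H(X,Y) - H(X)

H(X,Y) = -Σ_{x,y} P(x,y) log₂ P(x,y). Per-cell terms -P(x,y)·log₂P(x,y):
  X=0: 0.4079, 0.3654, 0.1129
  X=1: 0.2588, 0.4760, 0.0862
  X=2: 0.4040, 0.2871, 0.4608
Sum of the 9 terms: H(X,Y) = 2.8591 bits

Marginal of X (row sums):
  P(X=0) = 0.148 + 0.119 + 0.020 = 0.287
  P(X=1) = 0.066 + 0.214 + 0.014 = 0.294
  P(X=2) = 0.145 + 0.078 + 0.196 = 0.419
H(X) = -[0.287·log₂(0.287) + 0.294·log₂(0.294) + 0.419·log₂(0.419)]
  = 0.5169 + 0.5192 + 0.5258 = 1.5619 bits

H(Y|X) = H(X,Y) - H(X) = 2.8591 - 1.5619 = 1.2972 bits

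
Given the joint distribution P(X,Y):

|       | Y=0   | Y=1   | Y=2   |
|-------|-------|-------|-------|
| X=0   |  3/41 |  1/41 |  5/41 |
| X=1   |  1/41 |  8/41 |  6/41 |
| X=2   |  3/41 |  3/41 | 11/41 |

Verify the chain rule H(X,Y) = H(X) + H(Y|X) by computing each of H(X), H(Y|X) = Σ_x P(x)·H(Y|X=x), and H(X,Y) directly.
H(X) = 1.5376 bits, H(Y|X) = 1.2971 bits, H(X,Y) = 2.8347 bits

Marginal of X (row sums):
  P(X=0) = 3/41 + 1/41 + 5/41 = 9/41
  P(X=1) = 1/41 + 8/41 + 6/41 = 15/41
  P(X=2) = 3/41 + 3/41 + 11/41 = 17/41
H(X) = -[(9/41)·log₂(9/41) + (15/41)·log₂(15/41) + (17/41)·log₂(17/41)]
  = 0.48021 + 0.53073 + 0.52662 = 1.5376 bits

H(Y|X) = Σ_x P(x)·H(Y|X=x):
  X=0: P(X=0) = 9/41, P(Y|X=0) = (1/3, 1/9, 5/9) → H(Y|X=0) = 1.35164
  X=1: P(X=1) = 15/41, P(Y|X=1) = (1/15, 8/15, 2/5) → H(Y|X=1) = 1.27291
  X=2: P(X=2) = 17/41, P(Y|X=2) = (3/17, 3/17, 11/17) → H(Y|X=2) = 1.28961
H(Y|X) = (9/41)·1.35164 + (15/41)·1.27291 + (17/41)·1.28961 = 1.2971 bits

H(X,Y) = -Σ_{x,y} P(x,y) log₂ P(x,y). Per-cell terms -P(x,y)·log₂P(x,y):
  X=0: 0.27604, 0.13067, 0.37020
  X=1: 0.13067, 0.46001, 0.40574
  X=2: 0.27604, 0.27604, 0.50925
Sum of the 9 terms: H(X,Y) = 2.8347 bits

Chain rule check:
  H(X) + H(Y|X) = 1.5376 + 1.2971 = 2.8347 bits
  H(X,Y) = 2.8347 bits
✓ Chain rule verified.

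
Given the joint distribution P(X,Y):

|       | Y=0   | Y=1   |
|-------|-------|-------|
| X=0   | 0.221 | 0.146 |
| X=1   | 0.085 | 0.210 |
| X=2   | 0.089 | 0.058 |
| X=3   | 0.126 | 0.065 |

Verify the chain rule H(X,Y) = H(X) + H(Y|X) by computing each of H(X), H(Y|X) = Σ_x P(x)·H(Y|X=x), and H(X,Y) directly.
H(X) = 1.9131 bits, H(Y|X) = 0.9304 bits, H(X,Y) = 2.8435 bits

Marginal of X (row sums):
  P(X=0) = 0.221 + 0.146 = 0.367
  P(X=1) = 0.085 + 0.210 = 0.295
  P(X=2) = 0.089 + 0.058 = 0.147
  P(X=3) = 0.126 + 0.065 = 0.191
H(X) = -[0.367·log₂(0.367) + 0.295·log₂(0.295) + 0.147·log₂(0.147) + 0.191·log₂(0.191)]
  = 0.5307 + 0.5196 + 0.4066 + 0.4562 = 1.9131 bits

H(Y|X) = Σ_x P(x)·H(Y|X=x):
  X=0: P(X=0) = 0.367, P(Y|X=0) = (221/367, 146/367) → H(Y|X=0) = 0.9697
  X=1: P(X=1) = 0.295, P(Y|X=1) = (17/59, 42/59) → H(Y|X=1) = 0.8663
  X=2: P(X=2) = 0.147, P(Y|X=2) = (89/147, 58/147) → H(Y|X=2) = 0.9677
  X=3: P(X=3) = 0.191, P(Y|X=3) = (126/191, 65/191) → H(Y|X=3) = 0.9251
H(Y|X) = 0.367·0.9697 + 0.295·0.8663 + 0.147·0.9677 + 0.191·0.9251 = 0.9304 bits

H(X,Y) = -Σ_{x,y} P(x,y) log₂ P(x,y). Per-cell terms -P(x,y)·log₂P(x,y):
  X=0: 0.4813, 0.4053
  X=1: 0.3023, 0.4728
  X=2: 0.3106, 0.2383
  X=3: 0.3766, 0.2563
Sum of the 8 terms: H(X,Y) = 2.8435 bits

Chain rule check:
  H(X) + H(Y|X) = 1.9131 + 0.9304 = 2.8435 bits
  H(X,Y) = 2.8435 bits
✓ Chain rule verified.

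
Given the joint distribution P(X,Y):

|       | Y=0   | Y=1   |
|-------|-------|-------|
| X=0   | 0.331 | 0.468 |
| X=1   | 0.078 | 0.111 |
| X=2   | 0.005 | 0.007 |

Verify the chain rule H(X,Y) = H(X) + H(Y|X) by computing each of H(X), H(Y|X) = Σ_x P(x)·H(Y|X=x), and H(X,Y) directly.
H(X) = 0.7895 bits, H(Y|X) = 0.9786 bits, H(X,Y) = 1.7681 bits

Marginal of X (row sums):
  P(X=0) = 0.331 + 0.468 = 0.799
  P(X=1) = 0.078 + 0.111 = 0.189
  P(X=2) = 0.005 + 0.007 = 0.012
H(X) = -[0.799·log₂(0.799) + 0.189·log₂(0.189) + 0.012·log₂(0.012)]
  = 0.25866 + 0.45427 + 0.07657 = 0.7895 bits

H(Y|X) = Σ_x P(x)·H(Y|X=x):
  X=0: P(X=0) = 0.799, P(Y|X=0) = (331/799, 468/799) → H(Y|X=0) = 0.97869
  X=1: P(X=1) = 0.189, P(Y|X=1) = (26/63, 37/63) → H(Y|X=1) = 0.97790
  X=2: P(X=2) = 0.012, P(Y|X=2) = (5/12, 7/12) → H(Y|X=2) = 0.97987
H(Y|X) = 0.799·0.97869 + 0.189·0.97790 + 0.012·0.97987 = 0.9786 bits

H(X,Y) = -Σ_{x,y} P(x,y) log₂ P(x,y). Per-cell terms -P(x,y)·log₂P(x,y):
  X=0: 0.52798, 0.51266
  X=1: 0.28707, 0.35202
  X=2: 0.03822, 0.05011
Sum of the 6 terms: H(X,Y) = 1.7681 bits

Chain rule check:
  H(X) + H(Y|X) = 0.7895 + 0.9786 = 1.7681 bits
  H(X,Y) = 1.7681 bits
✓ Chain rule verified.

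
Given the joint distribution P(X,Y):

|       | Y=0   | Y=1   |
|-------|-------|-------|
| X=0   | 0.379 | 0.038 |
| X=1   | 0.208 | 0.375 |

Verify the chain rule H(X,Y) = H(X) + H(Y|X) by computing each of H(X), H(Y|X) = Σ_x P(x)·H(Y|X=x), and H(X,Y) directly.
H(X) = 0.9800 bits, H(Y|X) = 0.7316 bits, H(X,Y) = 1.7116 bits

Marginal of X (row sums):
  P(X=0) = 0.379 + 0.038 = 0.417
  P(X=1) = 0.208 + 0.375 = 0.583
H(X) = -[0.417·log₂(0.417) + 0.583·log₂(0.583)]
  = 0.5262 + 0.4538 = 0.9800 bits

H(Y|X) = Σ_x P(x)·H(Y|X=x):
  X=0: P(X=0) = 0.417, P(Y|X=0) = (379/417, 38/417) → H(Y|X=0) = 0.4402
  X=1: P(X=1) = 0.583, P(Y|X=1) = (208/583, 375/583) → H(Y|X=1) = 0.9400
H(Y|X) = 0.417·0.4402 + 0.583·0.9400 = 0.7316 bits

H(X,Y) = -Σ_{x,y} P(x,y) log₂ P(x,y). Per-cell terms -P(x,y)·log₂P(x,y):
  X=0: 0.5305, 0.1793
  X=1: 0.4712, 0.5306
Sum of the 4 terms: H(X,Y) = 1.7116 bits

Chain rule check:
  H(X) + H(Y|X) = 0.9800 + 0.7316 = 1.7116 bits
  H(X,Y) = 1.7116 bits
✓ Chain rule verified.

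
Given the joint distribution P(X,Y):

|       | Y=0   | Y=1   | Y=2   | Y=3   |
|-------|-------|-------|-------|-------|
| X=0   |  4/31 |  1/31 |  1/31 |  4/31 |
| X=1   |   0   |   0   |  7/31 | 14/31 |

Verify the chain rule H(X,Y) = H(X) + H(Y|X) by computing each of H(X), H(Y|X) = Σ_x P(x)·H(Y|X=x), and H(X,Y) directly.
H(X) = 0.9072 bits, H(Y|X) = 1.1775 bits, H(X,Y) = 2.0847 bits

Marginal of X (row sums):
  P(X=0) = 4/31 + 1/31 + 1/31 + 4/31 = 10/31
  P(X=1) = 0 + 0 + 7/31 + 14/31 = 21/31
H(X) = -[(10/31)·log₂(10/31) + (21/31)·log₂(21/31)]
  = 0.52654 + 0.38063 = 0.9072 bits

H(Y|X) = Σ_x P(x)·H(Y|X=x):
  X=0: P(X=0) = 10/31, P(Y|X=0) = (2/5, 1/10, 1/10, 2/5) → H(Y|X=0) = 1.72193
  X=1: P(X=1) = 21/31, P(Y|X=1) = (0, 0, 1/3, 2/3) → H(Y|X=1) = 0.91830
H(Y|X) = (10/31)·1.72193 + (21/31)·0.91830 = 1.1775 bits

H(X,Y) = -Σ_{x,y} P(x,y) log₂ P(x,y). Per-cell terms -P(x,y)·log₂P(x,y):
  X=0: 0.38119, 0.15981, 0.15981, 0.38119
  X=1: 0.00000, 0.00000, 0.48477, 0.51793
  (cells with P = 0 contribute 0)
Sum of the 8 terms: H(X,Y) = 2.0847 bits

Chain rule check:
  H(X) + H(Y|X) = 0.9072 + 1.1775 = 2.0847 bits
  H(X,Y) = 2.0847 bits
✓ Chain rule verified.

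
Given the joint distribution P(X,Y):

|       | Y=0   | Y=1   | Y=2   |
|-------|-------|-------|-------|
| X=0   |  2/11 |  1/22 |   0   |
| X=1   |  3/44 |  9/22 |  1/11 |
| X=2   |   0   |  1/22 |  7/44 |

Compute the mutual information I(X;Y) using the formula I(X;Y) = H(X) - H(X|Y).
0.5368 bits

I(X;Y) = H(X) - H(X|Y)

Marginal of X (row sums):
  P(X=0) = 2/11 + 1/22 + 0 = 5/22
  P(X=1) = 3/44 + 9/22 + 1/11 = 25/44
  P(X=2) = 0 + 1/22 + 7/44 = 9/44
H(X) = -[(5/22)·log₂(5/22) + (25/44)·log₂(25/44) + (9/44)·log₂(9/44)]
  = 0.4858 + 0.4634 + 0.4683 = 1.4175 bits

Marginal of Y (column sums):
  P(Y=0) = 2/11 + 3/44 + 0 = 1/4
  P(Y=1) = 1/22 + 9/22 + 1/22 = 1/2
  P(Y=2) = 0 + 1/11 + 7/44 = 1/4
H(X|Y) = Σ_y P(y)·H(X|Y=y):
  Y=0: P(Y=0) = 1/4, P(X|Y=0) = (8/11, 3/11, 0) → H(X|Y=0) = 0.8454
  Y=1: P(Y=1) = 1/2, P(X|Y=1) = (1/11, 9/11, 1/11) → H(X|Y=1) = 0.8659
  Y=2: P(Y=2) = 1/4, P(X|Y=2) = (0, 4/11, 7/11) → H(X|Y=2) = 0.9457
H(X|Y) = (1/4)·0.8454 + (1/2)·0.8659 + (1/4)·0.9457 = 0.8807 bits

I(X;Y) = H(X) - H(X|Y) = 1.4175 - 0.8807 = 0.5368 bits

Cross-check via I(X;Y) = H(X) + H(Y) - H(X,Y): computing H(Y) from the column sums and H(X,Y) from the 9 cells in the same way gives H(Y) = 1.5000 bits and H(X,Y) = 2.3807 bits, so
I(X;Y) = 1.4175 + 1.5000 - 2.3807 = 0.5368 bits ✓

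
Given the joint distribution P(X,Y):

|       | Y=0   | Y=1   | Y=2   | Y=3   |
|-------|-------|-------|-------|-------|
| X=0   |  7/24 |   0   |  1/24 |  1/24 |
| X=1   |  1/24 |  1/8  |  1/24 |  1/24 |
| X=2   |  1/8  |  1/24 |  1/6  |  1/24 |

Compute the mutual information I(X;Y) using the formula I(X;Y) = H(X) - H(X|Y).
0.3464 bits

I(X;Y) = H(X) - H(X|Y)

Marginal of X (row sums):
  P(X=0) = 7/24 + 0 + 1/24 + 1/24 = 3/8
  P(X=1) = 1/24 + 1/8 + 1/24 + 1/24 = 1/4
  P(X=2) = 1/8 + 1/24 + 1/6 + 1/24 = 3/8
H(X) = -[(3/8)·log₂(3/8) + (1/4)·log₂(1/4) + (3/8)·log₂(3/8)]
  = 0.53064 + 0.50000 + 0.53064 = 1.5613 bits

Marginal of Y (column sums):
  P(Y=0) = 7/24 + 1/24 + 1/8 = 11/24
  P(Y=1) = 0 + 1/8 + 1/24 = 1/6
  P(Y=2) = 1/24 + 1/24 + 1/6 = 1/4
  P(Y=3) = 1/24 + 1/24 + 1/24 = 1/8
H(X|Y) = Σ_y P(y)·H(X|Y=y):
  Y=0: P(Y=0) = 11/24, P(X|Y=0) = (7/11, 1/11, 3/11) → H(X|Y=0) = 1.24067
  Y=1: P(Y=1) = 1/6, P(X|Y=1) = (0, 3/4, 1/4) → H(X|Y=1) = 0.81128
  Y=2: P(Y=2) = 1/4, P(X|Y=2) = (1/6, 1/6, 2/3) → H(X|Y=2) = 1.25163
  Y=3: P(Y=3) = 1/8, P(X|Y=3) = (1/3, 1/3, 1/3) → H(X|Y=3) = 1.58496
H(X|Y) = (11/24)·1.24067 + (1/6)·0.81128 + (1/4)·1.25163 + (1/8)·1.58496 = 1.2149 bits

I(X;Y) = H(X) - H(X|Y) = 1.5613 - 1.2149 = 0.3464 bits

Cross-check via I(X;Y) = H(X) + H(Y) - H(X,Y): computing H(Y) from the column sums and H(X,Y) from the 12 cells in the same way gives H(Y) = 1.8217 bits and H(X,Y) = 3.0366 bits, so
I(X;Y) = 1.5613 + 1.8217 - 3.0366 = 0.3464 bits ✓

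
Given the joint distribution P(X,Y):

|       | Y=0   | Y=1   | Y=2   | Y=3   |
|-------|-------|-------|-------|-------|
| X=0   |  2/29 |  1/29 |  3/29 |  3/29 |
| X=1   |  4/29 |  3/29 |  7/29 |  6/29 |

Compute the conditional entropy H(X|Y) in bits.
0.8908 bits

H(X|Y) = H(X,Y) - H(Y)

H(X,Y) = -Σ_{x,y} P(x,y) log₂ P(x,y). Per-cell terms -P(x,y)·log₂P(x,y):
  X=0: 0.26607, 0.16752, 0.33859, 0.33859
  X=1: 0.39420, 0.33859, 0.49498, 0.47028
Sum of the 8 terms: H(X,Y) = 2.8088 bits

Marginal of Y (column sums):
  P(Y=0) = 2/29 + 4/29 = 6/29
  P(Y=1) = 1/29 + 3/29 = 4/29
  P(Y=2) = 3/29 + 7/29 = 10/29
  P(Y=3) = 3/29 + 6/29 = 9/29
H(Y) = -[(6/29)·log₂(6/29) + (4/29)·log₂(4/29) + (10/29)·log₂(10/29) + (9/29)·log₂(9/29)]
  = 0.47028 + 0.39420 + 0.52967 + 0.52388 = 1.9180 bits

H(X|Y) = H(X,Y) - H(Y) = 2.8088 - 1.9180 = 0.8908 bits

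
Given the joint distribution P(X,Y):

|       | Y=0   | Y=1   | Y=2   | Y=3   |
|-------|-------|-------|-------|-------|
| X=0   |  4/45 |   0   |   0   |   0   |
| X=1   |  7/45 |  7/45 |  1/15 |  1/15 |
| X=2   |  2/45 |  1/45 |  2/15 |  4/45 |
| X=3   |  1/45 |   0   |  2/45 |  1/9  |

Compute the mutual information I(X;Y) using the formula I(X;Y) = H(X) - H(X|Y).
0.4032 bits

I(X;Y) = H(X) - H(X|Y)

Marginal of X (row sums):
  P(X=0) = 4/45 + 0 + 0 + 0 = 4/45
  P(X=1) = 7/45 + 7/45 + 1/15 + 1/15 = 4/9
  P(X=2) = 2/45 + 1/45 + 2/15 + 4/45 = 13/45
  P(X=3) = 1/45 + 0 + 2/45 + 1/9 = 8/45
H(X) = -[(4/45)·log₂(4/45) + (4/9)·log₂(4/9) + (13/45)·log₂(13/45) + (8/45)·log₂(8/45)]
  = 0.310387 + 0.519967 + 0.517519 + 0.442996 = 1.79087 bits

Marginal of Y (column sums):
  P(Y=0) = 4/45 + 7/45 + 2/45 + 1/45 = 14/45
  P(Y=1) = 0 + 7/45 + 1/45 + 0 = 8/45
  P(Y=2) = 0 + 1/15 + 2/15 + 2/45 = 11/45
  P(Y=3) = 0 + 1/15 + 4/45 + 1/9 = 4/15
H(X|Y) = Σ_y P(y)·H(X|Y=y):
  Y=0: P(Y=0) = 14/45, P(X|Y=0) = (2/7, 1/2, 1/7, 1/14) → H(X|Y=0) = 1.689392
  Y=1: P(Y=1) = 8/45, P(X|Y=1) = (0, 7/8, 1/8, 0) → H(X|Y=1) = 0.543564
  Y=2: P(Y=2) = 11/45, P(X|Y=2) = (0, 3/11, 6/11, 2/11) → H(X|Y=2) = 1.435371
  Y=3: P(Y=3) = 4/15, P(X|Y=3) = (0, 1/4, 1/3, 5/12) → H(X|Y=3) = 1.554585
H(X|Y) = (14/45)·1.689392 + (8/45)·0.543564 + (11/45)·1.435371 + (4/15)·1.554585 = 1.38765 bits

I(X;Y) = H(X) - H(X|Y) = 1.79087 - 1.38765 = 0.4032 bits

Cross-check via I(X;Y) = H(X) + H(Y) - H(X,Y): computing H(Y) from the column sums and H(X,Y) from the 16 cells in the same way gives H(Y) = 1.97238 bits and H(X,Y) = 3.36003 bits, so
I(X;Y) = 1.79087 + 1.97238 - 3.36003 = 0.4032 bits ✓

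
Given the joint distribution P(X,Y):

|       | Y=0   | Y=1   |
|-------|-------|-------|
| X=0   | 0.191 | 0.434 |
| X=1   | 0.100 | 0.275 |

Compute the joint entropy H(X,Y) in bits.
1.8232 bits

H(X,Y) = -Σ_{x,y} P(x,y) log₂ P(x,y). Per-cell terms -P(x,y)·log₂P(x,y):
  X=0: 0.4562, 0.5226
  X=1: 0.3322, 0.5122
Sum of the 4 terms: H(X,Y) = 1.8232 bits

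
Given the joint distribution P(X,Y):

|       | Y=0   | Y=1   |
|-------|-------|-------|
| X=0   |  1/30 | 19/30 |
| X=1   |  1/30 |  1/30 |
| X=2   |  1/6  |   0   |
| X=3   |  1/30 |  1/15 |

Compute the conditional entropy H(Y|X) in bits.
0.3494 bits

H(Y|X) = H(X,Y) - H(X)

H(X,Y) = -Σ_{x,y} P(x,y) log₂ P(x,y). Per-cell terms -P(x,y)·log₂P(x,y):
  X=0: 0.16356, 0.41734
  X=1: 0.16356, 0.16356
  X=2: 0.43083, 0.00000
  X=3: 0.16356, 0.26046
  (cells with P = 0 contribute 0)
Sum of the 8 terms: H(X,Y) = 1.7629 bits

Marginal of X (row sums):
  P(X=0) = 1/30 + 19/30 = 2/3
  P(X=1) = 1/30 + 1/30 = 1/15
  P(X=2) = 1/6 + 0 = 1/6
  P(X=3) = 1/30 + 1/15 = 1/10
H(X) = -[(2/3)·log₂(2/3) + (1/15)·log₂(1/15) + (1/6)·log₂(1/6) + (1/10)·log₂(1/10)]
  = 0.38998 + 0.26046 + 0.43083 + 0.33219 = 1.4135 bits

H(Y|X) = H(X,Y) - H(X) = 1.7629 - 1.4135 = 0.3494 bits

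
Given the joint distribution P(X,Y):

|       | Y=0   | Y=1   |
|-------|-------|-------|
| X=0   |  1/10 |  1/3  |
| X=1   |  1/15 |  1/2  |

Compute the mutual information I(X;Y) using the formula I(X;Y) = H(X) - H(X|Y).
0.0162 bits

I(X;Y) = H(X) - H(X|Y)

Marginal of X (row sums):
  P(X=0) = 1/10 + 1/3 = 13/30
  P(X=1) = 1/15 + 1/2 = 17/30
H(X) = -[(13/30)·log₂(13/30) + (17/30)·log₂(17/30)]
  = 0.52280 + 0.46434 = 0.98714 bits

Marginal of Y (column sums):
  P(Y=0) = 1/10 + 1/15 = 1/6
  P(Y=1) = 1/3 + 1/2 = 5/6
H(X|Y) = Σ_y P(y)·H(X|Y=y):
  Y=0: P(Y=0) = 1/6, P(X|Y=0) = (3/5, 2/5) → H(X|Y=0) = 0.97095
  Y=1: P(Y=1) = 5/6, P(X|Y=1) = (2/5, 3/5) → H(X|Y=1) = 0.97095
H(X|Y) = (1/6)·0.97095 + (5/6)·0.97095 = 0.97095 bits

I(X;Y) = H(X) - H(X|Y) = 0.98714 - 0.97095 = 0.0162 bits

Cross-check via I(X;Y) = H(X) + H(Y) - H(X,Y): computing H(Y) from the column sums and H(X,Y) from the 4 cells in the same way gives H(Y) = 0.65002 bits and H(X,Y) = 1.62097 bits, so
I(X;Y) = 0.98714 + 0.65002 - 1.62097 = 0.0162 bits ✓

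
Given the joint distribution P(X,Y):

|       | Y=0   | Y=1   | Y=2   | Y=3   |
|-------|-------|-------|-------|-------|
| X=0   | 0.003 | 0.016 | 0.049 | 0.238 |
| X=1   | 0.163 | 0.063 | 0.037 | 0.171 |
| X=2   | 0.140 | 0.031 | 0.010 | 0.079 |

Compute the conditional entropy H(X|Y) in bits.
1.3217 bits

H(X|Y) = H(X,Y) - H(Y)

H(X,Y) = -Σ_{x,y} P(x,y) log₂ P(x,y). Per-cell terms -P(x,y)·log₂P(x,y):
  X=0: 0.02514, 0.09545, 0.21320, 0.49289
  X=1: 0.42658, 0.25128, 0.17598, 0.43570
  X=2: 0.39711, 0.15536, 0.06644, 0.28930
Sum of the 12 terms: H(X,Y) = 3.0244 bits

Marginal of Y (column sums):
  P(Y=0) = 0.003 + 0.163 + 0.140 = 0.306
  P(Y=1) = 0.016 + 0.063 + 0.031 = 0.110
  P(Y=2) = 0.049 + 0.037 + 0.010 = 0.096
  P(Y=3) = 0.238 + 0.171 + 0.079 = 0.488
H(Y) = -[0.306·log₂(0.306) + 0.110·log₂(0.110) + 0.096·log₂(0.096) + 0.488·log₂(0.488)]
  = 0.52277 + 0.35029 + 0.32456 + 0.50510 = 1.7027 bits

H(X|Y) = H(X,Y) - H(Y) = 3.0244 - 1.7027 = 1.3217 bits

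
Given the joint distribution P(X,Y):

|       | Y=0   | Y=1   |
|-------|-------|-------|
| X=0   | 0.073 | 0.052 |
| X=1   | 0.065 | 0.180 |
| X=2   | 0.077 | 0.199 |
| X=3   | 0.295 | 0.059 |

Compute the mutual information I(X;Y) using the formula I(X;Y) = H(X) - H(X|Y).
0.2069 bits

I(X;Y) = H(X) - H(X|Y)

Marginal of X (row sums):
  P(X=0) = 0.073 + 0.052 = 0.125
  P(X=1) = 0.065 + 0.180 = 0.245
  P(X=2) = 0.077 + 0.199 = 0.276
  P(X=3) = 0.295 + 0.059 = 0.354
H(X) = -[0.125·log₂(0.125) + 0.245·log₂(0.245) + 0.276·log₂(0.276) + 0.354·log₂(0.354)]
  = 0.3750 + 0.4971 + 0.5126 + 0.5304 = 1.9151 bits

Marginal of Y (column sums):
  P(Y=0) = 0.073 + 0.065 + 0.077 + 0.295 = 0.510
  P(Y=1) = 0.052 + 0.180 + 0.199 + 0.059 = 0.490
H(X|Y) = Σ_y P(y)·H(X|Y=y):
  Y=0: P(Y=0) = 0.510, P(X|Y=0) = (73/510, 13/102, 77/510, 59/102) → H(X|Y=0) = 1.6489
  Y=1: P(Y=1) = 0.490, P(X|Y=1) = (26/245, 18/49, 199/490, 59/490) → H(X|Y=1) = 1.7699
H(X|Y) = 0.510·1.6489 + 0.490·1.7699 = 1.7082 bits

I(X;Y) = H(X) - H(X|Y) = 1.9151 - 1.7082 = 0.2069 bits

Cross-check via I(X;Y) = H(X) + H(Y) - H(X,Y): computing H(Y) from the column sums and H(X,Y) from the 8 cells in the same way gives H(Y) = 0.9997 bits and H(X,Y) = 2.7079 bits, so
I(X;Y) = 1.9151 + 0.9997 - 2.7079 = 0.2069 bits ✓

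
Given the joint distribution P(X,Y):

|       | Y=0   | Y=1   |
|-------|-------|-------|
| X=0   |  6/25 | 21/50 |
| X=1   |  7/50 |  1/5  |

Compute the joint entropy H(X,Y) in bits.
1.8813 bits

H(X,Y) = -Σ_{x,y} P(x,y) log₂ P(x,y). Per-cell terms -P(x,y)·log₂P(x,y):
  X=0: 0.49413, 0.52565
  X=1: 0.39711, 0.46439
Sum of the 4 terms: H(X,Y) = 1.8813 bits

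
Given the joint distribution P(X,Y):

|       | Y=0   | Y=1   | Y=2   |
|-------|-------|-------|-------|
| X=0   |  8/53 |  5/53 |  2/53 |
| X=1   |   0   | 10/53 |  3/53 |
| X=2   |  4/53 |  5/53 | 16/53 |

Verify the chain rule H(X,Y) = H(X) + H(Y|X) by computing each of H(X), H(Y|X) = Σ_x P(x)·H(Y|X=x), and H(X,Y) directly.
H(X) = 1.5240 bits, H(Y|X) = 1.2002 bits, H(X,Y) = 2.7243 bits

Marginal of X (row sums):
  P(X=0) = 8/53 + 5/53 + 2/53 = 15/53
  P(X=1) = 0 + 10/53 + 3/53 = 13/53
  P(X=2) = 4/53 + 5/53 + 16/53 = 25/53
H(X) = -[(15/53)·log₂(15/53) + (13/53)·log₂(13/53) + (25/53)·log₂(25/53)]
  = 0.515386 + 0.497307 + 0.511351 = 1.5240 bits

H(Y|X) = Σ_x P(x)·H(Y|X=x):
  X=0: P(X=0) = 15/53, P(Y|X=0) = (8/15, 1/3, 2/15) → H(Y|X=0) = 1.399581
  X=1: P(X=1) = 13/53, P(Y|X=1) = (0, 10/13, 3/13) → H(Y|X=1) = 0.779350
  X=2: P(X=2) = 25/53, P(Y|X=2) = (4/25, 1/5, 16/25) → H(Y|X=2) = 1.299471
H(Y|X) = (15/53)·1.399581 + (13/53)·0.779350 + (25/53)·1.299471 = 1.2002 bits

H(X,Y) = -Σ_{x,y} P(x,y) log₂ P(x,y). Per-cell terms -P(x,y)·log₂P(x,y):
  X=0: 0.411762, 0.321320, 0.178412
  X=1: 0.000000, 0.453961, 0.234507
  X=2: 0.281352, 0.321320, 0.521636
  (cells with P = 0 contribute 0)
Sum of the 9 terms: H(X,Y) = 2.7243 bits

Chain rule check:
  H(X) + H(Y|X) = 1.5240 + 1.2002 = 2.7242 bits
  H(X,Y) = 2.7243 bits
✓ Chain rule verified (Δ = 0.0001 is 4-dp rounding noise: each of the three values was rounded independently).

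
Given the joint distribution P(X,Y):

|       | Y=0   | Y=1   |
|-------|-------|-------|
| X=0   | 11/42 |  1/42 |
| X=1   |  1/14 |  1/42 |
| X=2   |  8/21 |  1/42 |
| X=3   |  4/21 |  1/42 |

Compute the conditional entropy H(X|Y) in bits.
1.8241 bits

H(X|Y) = H(X,Y) - H(Y)

H(X,Y) = -Σ_{x,y} P(x,y) log₂ P(x,y). Per-cell terms -P(x,y)·log₂P(x,y):
  X=0: 0.50623, 0.12839
  X=1: 0.27195, 0.12839
  X=2: 0.53041, 0.12839
  X=3: 0.45568, 0.12839
Sum of the 8 terms: H(X,Y) = 2.2778 bits

Marginal of Y (column sums):
  P(Y=0) = 11/42 + 1/14 + 8/21 + 4/21 = 19/21
  P(Y=1) = 1/42 + 1/42 + 1/42 + 1/42 = 2/21
H(Y) = -[(19/21)·log₂(19/21) + (2/21)·log₂(2/21)]
  = 0.13064 + 0.32308 = 0.4537 bits

H(X|Y) = H(X,Y) - H(Y) = 2.2778 - 0.4537 = 1.8241 bits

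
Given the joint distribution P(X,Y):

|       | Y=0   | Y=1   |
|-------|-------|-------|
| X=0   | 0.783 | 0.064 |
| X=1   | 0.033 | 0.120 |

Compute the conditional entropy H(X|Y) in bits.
0.3709 bits

H(X|Y) = H(X,Y) - H(Y)

H(X,Y) = -Σ_{x,y} P(x,y) log₂ P(x,y). Per-cell terms -P(x,y)·log₂P(x,y):
  X=0: 0.27633, 0.25381
  X=1: 0.16241, 0.36707
Sum of the 4 terms: H(X,Y) = 1.05962 bits

Marginal of Y (column sums):
  P(Y=0) = 0.783 + 0.033 = 0.816
  P(Y=1) = 0.064 + 0.120 = 0.184
H(Y) = -[0.816·log₂(0.816) + 0.184·log₂(0.184)]
  = 0.23938 + 0.44937 = 0.68875 bits

H(X|Y) = H(X,Y) - H(Y) = 1.05962 - 0.68875 = 0.3709 bits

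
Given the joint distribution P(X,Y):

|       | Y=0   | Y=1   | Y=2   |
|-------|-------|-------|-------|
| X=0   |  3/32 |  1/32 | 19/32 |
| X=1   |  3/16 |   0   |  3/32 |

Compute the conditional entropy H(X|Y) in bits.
0.6533 bits

H(X|Y) = H(X,Y) - H(Y)

H(X,Y) = -Σ_{x,y} P(x,y) log₂ P(x,y). Per-cell terms -P(x,y)·log₂P(x,y):
  X=0: 0.32016, 0.15625, 0.44654
  X=1: 0.45282, 0.00000, 0.32016
  (cells with P = 0 contribute 0)
Sum of the 6 terms: H(X,Y) = 1.6959 bits

Marginal of Y (column sums):
  P(Y=0) = 3/32 + 3/16 = 9/32
  P(Y=1) = 1/32 + 0 = 1/32
  P(Y=2) = 19/32 + 3/32 = 11/16
H(Y) = -[(9/32)·log₂(9/32) + (1/32)·log₂(1/32) + (11/16)·log₂(11/16)]
  = 0.51471 + 0.15625 + 0.37164 = 1.0426 bits

H(X|Y) = H(X,Y) - H(Y) = 1.6959 - 1.0426 = 0.6533 bits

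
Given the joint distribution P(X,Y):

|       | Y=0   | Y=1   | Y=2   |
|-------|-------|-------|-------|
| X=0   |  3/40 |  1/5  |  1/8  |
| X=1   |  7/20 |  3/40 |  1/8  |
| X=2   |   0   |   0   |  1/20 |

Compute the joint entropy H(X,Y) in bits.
2.5211 bits

H(X,Y) = -Σ_{x,y} P(x,y) log₂ P(x,y). Per-cell terms -P(x,y)·log₂P(x,y):
  X=0: 0.28027, 0.46439, 0.37500
  X=1: 0.53010, 0.28027, 0.37500
  X=2: 0.00000, 0.00000, 0.21610
  (cells with P = 0 contribute 0)
Sum of the 9 terms: H(X,Y) = 2.5211 bits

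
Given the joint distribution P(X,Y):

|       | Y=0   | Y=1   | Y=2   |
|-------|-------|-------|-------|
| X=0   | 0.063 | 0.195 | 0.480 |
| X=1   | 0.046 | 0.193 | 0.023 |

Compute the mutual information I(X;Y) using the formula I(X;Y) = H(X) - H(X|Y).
0.1999 bits

I(X;Y) = H(X) - H(X|Y)

Marginal of X (row sums):
  P(X=0) = 0.063 + 0.195 + 0.480 = 0.738
  P(X=1) = 0.046 + 0.193 + 0.023 = 0.262
H(X) = -[0.738·log₂(0.738) + 0.262·log₂(0.262)]
  = 0.32347 + 0.50628 = 0.82975 bits

Marginal of Y (column sums):
  P(Y=0) = 0.063 + 0.046 = 0.109
  P(Y=1) = 0.195 + 0.193 = 0.388
  P(Y=2) = 0.480 + 0.023 = 0.503
H(X|Y) = Σ_y P(y)·H(X|Y=y):
  Y=0: P(Y=0) = 0.109, P(X|Y=0) = (63/109, 46/109) → H(X|Y=0) = 0.98238
  Y=1: P(Y=1) = 0.388, P(X|Y=1) = (195/388, 193/388) → H(X|Y=1) = 0.99998
  Y=2: P(Y=2) = 0.503, P(X|Y=2) = (480/503, 23/503) → H(X|Y=2) = 0.26795
H(X|Y) = 0.109·0.98238 + 0.388·0.99998 + 0.503·0.26795 = 0.62985 bits

I(X;Y) = H(X) - H(X|Y) = 0.82975 - 0.62985 = 0.1999 bits

Cross-check via I(X;Y) = H(X) + H(Y) - H(X,Y): computing H(Y) from the column sums and H(X,Y) from the 6 cells in the same way gives H(Y) = 1.37716 bits and H(X,Y) = 2.00701 bits, so
I(X;Y) = 0.82975 + 1.37716 - 2.00701 = 0.1999 bits ✓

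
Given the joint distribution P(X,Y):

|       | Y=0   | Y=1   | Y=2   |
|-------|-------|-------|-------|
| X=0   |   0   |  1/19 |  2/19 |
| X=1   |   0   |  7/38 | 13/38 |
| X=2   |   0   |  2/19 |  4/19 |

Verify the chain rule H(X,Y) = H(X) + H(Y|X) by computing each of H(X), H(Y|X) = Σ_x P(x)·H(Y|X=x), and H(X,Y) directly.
H(X) = 1.4330 bits, H(Y|X) = 0.9266 bits, H(X,Y) = 2.3596 bits

Marginal of X (row sums):
  P(X=0) = 0 + 1/19 + 2/19 = 3/19
  P(X=1) = 0 + 7/38 + 13/38 = 10/19
  P(X=2) = 0 + 2/19 + 4/19 = 6/19
H(X) = -[(3/19)·log₂(3/19) + (10/19)·log₂(10/19) + (6/19)·log₂(6/19)]
  = 0.4205 + 0.4874 + 0.5251 = 1.4330 bits

H(Y|X) = Σ_x P(x)·H(Y|X=x):
  X=0: P(X=0) = 3/19, P(Y|X=0) = (0, 1/3, 2/3) → H(Y|X=0) = 0.9183
  X=1: P(X=1) = 10/19, P(Y|X=1) = (0, 7/20, 13/20) → H(Y|X=1) = 0.9341
  X=2: P(X=2) = 6/19, P(Y|X=2) = (0, 1/3, 2/3) → H(Y|X=2) = 0.9183
H(Y|X) = (3/19)·0.9183 + (10/19)·0.9341 + (6/19)·0.9183 = 0.9266 bits

H(X,Y) = -Σ_{x,y} P(x,y) log₂ P(x,y). Per-cell terms -P(x,y)·log₂P(x,y):
  X=0: 0.0000, 0.2236, 0.3419
  X=1: 0.0000, 0.4496, 0.5294
  X=2: 0.0000, 0.3419, 0.4732
  (cells with P = 0 contribute 0)
Sum of the 9 terms: H(X,Y) = 2.3596 bits

Chain rule check:
  H(X) + H(Y|X) = 1.4330 + 0.9266 = 2.3596 bits
  H(X,Y) = 2.3596 bits
✓ Chain rule verified.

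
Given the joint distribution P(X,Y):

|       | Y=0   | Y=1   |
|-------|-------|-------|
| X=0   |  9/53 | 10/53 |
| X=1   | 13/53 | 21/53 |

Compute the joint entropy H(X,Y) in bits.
1.9148 bits

H(X,Y) = -Σ_{x,y} P(x,y) log₂ P(x,y). Per-cell terms -P(x,y)·log₂P(x,y):
  X=0: 0.434377, 0.453961
  X=1: 0.497307, 0.529201
Sum of the 4 terms: H(X,Y) = 1.9148 bits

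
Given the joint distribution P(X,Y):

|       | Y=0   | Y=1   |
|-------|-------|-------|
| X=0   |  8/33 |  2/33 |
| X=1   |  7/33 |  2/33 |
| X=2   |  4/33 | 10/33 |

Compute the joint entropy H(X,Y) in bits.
2.3513 bits

H(X,Y) = -Σ_{x,y} P(x,y) log₂ P(x,y). Per-cell terms -P(x,y)·log₂P(x,y):
  X=0: 0.4956, 0.2451
  X=1: 0.4745, 0.2451
  X=2: 0.3690, 0.5220
Sum of the 6 terms: H(X,Y) = 2.3513 bits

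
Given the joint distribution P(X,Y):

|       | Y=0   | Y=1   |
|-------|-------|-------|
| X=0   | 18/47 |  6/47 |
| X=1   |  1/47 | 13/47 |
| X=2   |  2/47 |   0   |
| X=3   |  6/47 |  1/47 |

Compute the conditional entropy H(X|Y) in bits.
1.2476 bits

H(X|Y) = H(X,Y) - H(Y)

H(X,Y) = -Σ_{x,y} P(x,y) log₂ P(x,y). Per-cell terms -P(x,y)·log₂P(x,y):
  X=0: 0.5303, 0.3791
  X=1: 0.1182, 0.5128
  X=2: 0.1938, 0.0000
  X=3: 0.3791, 0.1182
  (cells with P = 0 contribute 0)
Sum of the 8 terms: H(X,Y) = 2.2315 bits

Marginal of Y (column sums):
  P(Y=0) = 18/47 + 1/47 + 2/47 + 6/47 = 27/47
  P(Y=1) = 6/47 + 13/47 + 0 + 1/47 = 20/47
H(Y) = -[(27/47)·log₂(27/47) + (20/47)·log₂(20/47)]
  = 0.4594 + 0.5245 = 0.9839 bits

H(X|Y) = H(X,Y) - H(Y) = 2.2315 - 0.9839 = 1.2476 bits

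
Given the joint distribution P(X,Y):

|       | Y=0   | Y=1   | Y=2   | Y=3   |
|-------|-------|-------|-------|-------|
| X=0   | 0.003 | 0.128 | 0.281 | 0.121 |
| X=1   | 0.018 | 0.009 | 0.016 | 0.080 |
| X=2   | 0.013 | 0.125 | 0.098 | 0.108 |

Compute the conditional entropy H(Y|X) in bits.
1.5868 bits

H(Y|X) = H(X,Y) - H(X)

H(X,Y) = -Σ_{x,y} P(x,y) log₂ P(x,y). Per-cell terms -P(x,y)·log₂P(x,y):
  X=0: 0.02514, 0.37962, 0.51461, 0.36868
  X=1: 0.10433, 0.06116, 0.09545, 0.29151
  X=2: 0.08145, 0.37500, 0.32841, 0.34678
Sum of the 12 terms: H(X,Y) = 2.9721 bits

Marginal of X (row sums):
  P(X=0) = 0.003 + 0.128 + 0.281 + 0.121 = 0.533
  P(X=1) = 0.018 + 0.009 + 0.016 + 0.080 = 0.123
  P(X=2) = 0.013 + 0.125 + 0.098 + 0.108 = 0.344
H(X) = -[0.533·log₂(0.533) + 0.123·log₂(0.123) + 0.344·log₂(0.344)]
  = 0.48385 + 0.37186 + 0.52959 = 1.3853 bits

H(Y|X) = H(X,Y) - H(X) = 2.9721 - 1.3853 = 1.5868 bits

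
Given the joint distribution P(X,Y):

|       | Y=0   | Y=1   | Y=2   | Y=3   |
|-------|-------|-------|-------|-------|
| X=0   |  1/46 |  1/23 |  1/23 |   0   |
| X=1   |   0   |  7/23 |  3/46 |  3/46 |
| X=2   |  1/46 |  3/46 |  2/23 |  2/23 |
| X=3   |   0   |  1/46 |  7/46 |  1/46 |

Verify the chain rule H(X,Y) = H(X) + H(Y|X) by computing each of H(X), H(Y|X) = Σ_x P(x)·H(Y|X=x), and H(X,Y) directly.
H(X) = 1.8367 bits, H(Y|X) = 1.3560 bits, H(X,Y) = 3.1927 bits

Marginal of X (row sums):
  P(X=0) = 1/46 + 1/23 + 1/23 + 0 = 5/46
  P(X=1) = 0 + 7/23 + 3/46 + 3/46 = 10/23
  P(X=2) = 1/46 + 3/46 + 2/23 + 2/23 = 6/23
  P(X=3) = 0 + 1/46 + 7/46 + 1/46 = 9/46
H(X) = -[(5/46)·log₂(5/46) + (10/23)·log₂(10/23) + (6/23)·log₂(6/23) + (9/46)·log₂(9/46)]
  = 0.348004 + 0.522450 + 0.505722 + 0.460494 = 1.8367 bits

H(Y|X) = Σ_x P(x)·H(Y|X=x):
  X=0: P(X=0) = 5/46, P(Y|X=0) = (1/5, 2/5, 2/5, 0) → H(Y|X=0) = 1.521928
  X=1: P(X=1) = 10/23, P(Y|X=1) = (0, 7/10, 3/20, 3/20) → H(Y|X=1) = 1.181291
  X=2: P(X=2) = 6/23, P(Y|X=2) = (1/12, 1/4, 1/3, 1/3) → H(Y|X=2) = 1.855389
  X=3: P(X=3) = 9/46, P(Y|X=3) = (0, 1/9, 7/9, 1/9) → H(Y|X=3) = 0.986427
H(Y|X) = (5/46)·1.521928 + (10/23)·1.181291 + (6/23)·1.855389 + (9/46)·0.986427 = 1.3560 bits

H(X,Y) = -Σ_{x,y} P(x,y) log₂ P(x,y). Per-cell terms -P(x,y)·log₂P(x,y):
  X=0: 0.120077, 0.196677, 0.196677, 0.000000
  X=1: 0.000000, 0.522324, 0.256865, 0.256865
  X=2: 0.120077, 0.256865, 0.306397, 0.306397
  X=3: 0.000000, 0.120077, 0.413336, 0.120077
  (cells with P = 0 contribute 0)
Sum of the 16 terms: H(X,Y) = 3.1927 bits

Chain rule check:
  H(X) + H(Y|X) = 1.8367 + 1.3560 = 3.1927 bits
  H(X,Y) = 3.1927 bits
✓ Chain rule verified.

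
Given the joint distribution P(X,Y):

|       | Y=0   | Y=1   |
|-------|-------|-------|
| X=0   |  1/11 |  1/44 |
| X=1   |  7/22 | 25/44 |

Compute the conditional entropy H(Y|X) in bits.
0.9168 bits

H(Y|X) = H(X,Y) - H(X)

H(X,Y) = -Σ_{x,y} P(x,y) log₂ P(x,y). Per-cell terms -P(x,y)·log₂P(x,y):
  X=0: 0.31449, 0.12408
  X=1: 0.52566, 0.46340
Sum of the 4 terms: H(X,Y) = 1.4276 bits

Marginal of X (row sums):
  P(X=0) = 1/11 + 1/44 = 5/44
  P(X=1) = 7/22 + 25/44 = 39/44
H(X) = -[(5/44)·log₂(5/44) + (39/44)·log₂(39/44)]
  = 0.35653 + 0.15425 = 0.5108 bits

H(Y|X) = H(X,Y) - H(X) = 1.4276 - 0.5108 = 0.9168 bits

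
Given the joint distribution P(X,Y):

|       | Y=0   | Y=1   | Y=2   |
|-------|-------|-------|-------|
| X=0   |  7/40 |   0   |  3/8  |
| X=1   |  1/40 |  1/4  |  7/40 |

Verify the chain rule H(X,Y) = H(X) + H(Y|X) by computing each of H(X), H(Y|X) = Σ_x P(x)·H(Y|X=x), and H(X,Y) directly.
H(X) = 0.9928 bits, H(Y|X) = 1.0510 bits, H(X,Y) = 2.0438 bits

Marginal of X (row sums):
  P(X=0) = 7/40 + 0 + 3/8 = 11/20
  P(X=1) = 1/40 + 1/4 + 7/40 = 9/20
H(X) = -[(11/20)·log₂(11/20) + (9/20)·log₂(9/20)]
  = 0.4744 + 0.5184 = 0.9928 bits

H(Y|X) = Σ_x P(x)·H(Y|X=x):
  X=0: P(X=0) = 11/20, P(Y|X=0) = (7/22, 0, 15/22) → H(Y|X=0) = 0.9024
  X=1: P(X=1) = 9/20, P(Y|X=1) = (1/18, 5/9, 7/18) → H(Y|X=1) = 1.2327
H(Y|X) = (11/20)·0.9024 + (9/20)·1.2327 = 1.0510 bits

H(X,Y) = -Σ_{x,y} P(x,y) log₂ P(x,y). Per-cell terms -P(x,y)·log₂P(x,y):
  X=0: 0.4401, 0.0000, 0.5306
  X=1: 0.1330, 0.5000, 0.4401
  (cells with P = 0 contribute 0)
Sum of the 6 terms: H(X,Y) = 2.0438 bits

Chain rule check:
  H(X) + H(Y|X) = 0.9928 + 1.0510 = 2.0438 bits
  H(X,Y) = 2.0438 bits
✓ Chain rule verified.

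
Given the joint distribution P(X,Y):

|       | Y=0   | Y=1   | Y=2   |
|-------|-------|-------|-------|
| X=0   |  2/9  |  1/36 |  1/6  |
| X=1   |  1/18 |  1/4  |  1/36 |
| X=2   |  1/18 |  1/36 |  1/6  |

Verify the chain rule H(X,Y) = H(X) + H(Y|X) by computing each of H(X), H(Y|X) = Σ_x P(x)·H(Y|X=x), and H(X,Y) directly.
H(X) = 1.5546 bits, H(Y|X) = 1.1834 bits, H(X,Y) = 2.7380 bits

Marginal of X (row sums):
  P(X=0) = 2/9 + 1/36 + 1/6 = 5/12
  P(X=1) = 1/18 + 1/4 + 1/36 = 1/3
  P(X=2) = 1/18 + 1/36 + 1/6 = 1/4
H(X) = -[(5/12)·log₂(5/12) + (1/3)·log₂(1/3) + (1/4)·log₂(1/4)]
  = 0.5263 + 0.5283 + 0.5000 = 1.5546 bits

H(Y|X) = Σ_x P(x)·H(Y|X=x):
  X=0: P(X=0) = 5/12, P(Y|X=0) = (8/15, 1/15, 2/5) → H(Y|X=0) = 1.2729
  X=1: P(X=1) = 1/3, P(Y|X=1) = (1/6, 3/4, 1/12) → H(Y|X=1) = 1.0409
  X=2: P(X=2) = 1/4, P(Y|X=2) = (2/9, 1/9, 2/3) → H(Y|X=2) = 1.2244
H(Y|X) = (5/12)·1.2729 + (1/3)·1.0409 + (1/4)·1.2244 = 1.1834 bits

H(X,Y) = -Σ_{x,y} P(x,y) log₂ P(x,y). Per-cell terms -P(x,y)·log₂P(x,y):
  X=0: 0.4822, 0.1436, 0.4308
  X=1: 0.2317, 0.5000, 0.1436
  X=2: 0.2317, 0.1436, 0.4308
Sum of the 9 terms: H(X,Y) = 2.7380 bits

Chain rule check:
  H(X) + H(Y|X) = 1.5546 + 1.1834 = 2.7380 bits
  H(X,Y) = 2.7380 bits
✓ Chain rule verified.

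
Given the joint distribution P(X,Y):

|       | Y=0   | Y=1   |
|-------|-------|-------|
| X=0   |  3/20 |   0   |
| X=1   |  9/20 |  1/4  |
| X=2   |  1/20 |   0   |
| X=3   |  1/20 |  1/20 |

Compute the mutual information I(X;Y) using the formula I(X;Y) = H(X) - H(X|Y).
0.1231 bits

I(X;Y) = H(X) - H(X|Y)

Marginal of X (row sums):
  P(X=0) = 3/20 + 0 = 3/20
  P(X=1) = 9/20 + 1/4 = 7/10
  P(X=2) = 1/20 + 0 = 1/20
  P(X=3) = 1/20 + 1/20 = 1/10
H(X) = -[(3/20)·log₂(3/20) + (7/10)·log₂(7/10) + (1/20)·log₂(1/20) + (1/10)·log₂(1/10)]
  = 0.4105 + 0.3602 + 0.2161 + 0.3322 = 1.3190 bits

Marginal of Y (column sums):
  P(Y=0) = 3/20 + 9/20 + 1/20 + 1/20 = 7/10
  P(Y=1) = 0 + 1/4 + 0 + 1/20 = 3/10
H(X|Y) = Σ_y P(y)·H(X|Y=y):
  Y=0: P(Y=0) = 7/10, P(X|Y=0) = (3/14, 9/14, 1/14, 1/14) → H(X|Y=0) = 1.4299
  Y=1: P(Y=1) = 3/10, P(X|Y=1) = (0, 5/6, 0, 1/6) → H(X|Y=1) = 0.6500
H(X|Y) = (7/10)·1.4299 + (3/10)·0.6500 = 1.1959 bits

I(X;Y) = H(X) - H(X|Y) = 1.3190 - 1.1959 = 0.1231 bits

Cross-check via I(X;Y) = H(X) + H(Y) - H(X,Y): computing H(Y) from the column sums and H(X,Y) from the 8 cells in the same way gives H(Y) = 0.8813 bits and H(X,Y) = 2.0772 bits, so
I(X;Y) = 1.3190 + 0.8813 - 2.0772 = 0.1231 bits ✓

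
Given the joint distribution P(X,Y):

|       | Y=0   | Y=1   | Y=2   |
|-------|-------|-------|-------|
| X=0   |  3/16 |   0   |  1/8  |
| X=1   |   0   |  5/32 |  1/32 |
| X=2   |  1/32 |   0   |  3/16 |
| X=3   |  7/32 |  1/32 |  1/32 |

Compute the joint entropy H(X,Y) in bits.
2.8037 bits

H(X,Y) = -Σ_{x,y} P(x,y) log₂ P(x,y). Per-cell terms -P(x,y)·log₂P(x,y):
  X=0: 0.45282, 0.00000, 0.37500
  X=1: 0.00000, 0.41845, 0.15625
  X=2: 0.15625, 0.00000, 0.45282
  X=3: 0.47964, 0.15625, 0.15625
  (cells with P = 0 contribute 0)
Sum of the 12 terms: H(X,Y) = 2.8037 bits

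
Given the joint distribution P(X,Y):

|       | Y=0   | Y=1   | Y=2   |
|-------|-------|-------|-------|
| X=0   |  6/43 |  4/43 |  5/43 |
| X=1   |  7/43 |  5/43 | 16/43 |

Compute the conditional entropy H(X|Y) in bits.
0.8952 bits

H(X|Y) = H(X,Y) - H(Y)

H(X,Y) = -Σ_{x,y} P(x,y) log₂ P(x,y). Per-cell terms -P(x,y)·log₂P(x,y):
  X=0: 0.396461, 0.318722, 0.360969
  X=1: 0.426334, 0.360969, 0.530703
Sum of the 6 terms: H(X,Y) = 2.39416 bits

Marginal of Y (column sums):
  P(Y=0) = 6/43 + 7/43 = 13/43
  P(Y=1) = 4/43 + 5/43 = 9/43
  P(Y=2) = 5/43 + 16/43 = 21/43
H(Y) = -[(13/43)·log₂(13/43) + (9/43)·log₂(9/43) + (21/43)·log₂(21/43)]
  = 0.521761 + 0.472257 + 0.504951 = 1.49897 bits

H(X|Y) = H(X,Y) - H(Y) = 2.39416 - 1.49897 = 0.8952 bits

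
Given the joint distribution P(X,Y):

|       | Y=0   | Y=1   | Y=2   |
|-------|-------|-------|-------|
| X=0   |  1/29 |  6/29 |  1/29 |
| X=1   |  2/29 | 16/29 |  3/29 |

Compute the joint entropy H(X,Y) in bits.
1.8833 bits

H(X,Y) = -Σ_{x,y} P(x,y) log₂ P(x,y). Per-cell terms -P(x,y)·log₂P(x,y):
  X=0: 0.167517, 0.470280, 0.167517
  X=1: 0.266068, 0.473369, 0.338588
Sum of the 6 terms: H(X,Y) = 1.8833 bits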